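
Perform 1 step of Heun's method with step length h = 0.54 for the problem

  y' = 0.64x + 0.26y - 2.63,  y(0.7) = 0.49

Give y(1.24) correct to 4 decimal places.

-0.6041

Heun: k1 = f(x_n, y_n); k2 = f(x_n + h, y_n + h·k1); y_{n+1} = y_n + (h/2)·(k1 + k2).
x=0.700000, y=0.490000:
  k1 = f(0.700000, 0.490000) = -2.054600
  k2 = f(1.240000, -0.619484) = -1.997466
  y ← 0.490000 + (0.54/2)·(-2.054600 + (-1.997466)) = -0.604058
y(1.24) ≈ -0.6041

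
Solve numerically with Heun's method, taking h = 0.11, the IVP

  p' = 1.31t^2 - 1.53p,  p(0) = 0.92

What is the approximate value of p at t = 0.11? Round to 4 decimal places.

0.7791

Heun: k1 = f(t_n, p_n); k2 = f(t_n + h, p_n + h·k1); p_{n+1} = p_n + (h/2)·(k1 + k2).
t=0.000000, p=0.920000:
  k1 = f(0.000000, 0.920000) = -1.407600
  k2 = f(0.110000, 0.765164) = -1.154850
  p ← 0.920000 + (0.11/2)·(-1.407600 + (-1.154850)) = 0.779065
p(0.11) ≈ 0.7791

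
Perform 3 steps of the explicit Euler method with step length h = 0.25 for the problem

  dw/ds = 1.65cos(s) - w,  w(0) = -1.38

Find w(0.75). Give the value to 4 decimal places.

0.3116

Euler: w_{n+1} = w_n + h·f(s_n, w_n).
s=0.000000, w=-1.380000: f=3.030000 → w ← -1.380000 + 0.25·3.030000 = -0.622500
s=0.250000, w=-0.622500: f=2.221205 → w ← -0.622500 + 0.25·2.221205 = -0.067199
s=0.500000, w=-0.067199: f=1.515210 → w ← -0.067199 + 0.25·1.515210 = 0.311604
w(0.75) ≈ 0.3116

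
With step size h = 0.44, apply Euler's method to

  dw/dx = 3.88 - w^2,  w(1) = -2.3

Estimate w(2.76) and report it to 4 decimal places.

-99.9882

Euler: w_{n+1} = w_n + h·f(x_n, w_n).
x=1.000000, w=-2.300000: f=-1.410000 → w ← -2.300000 + 0.44·(-1.410000) = -2.920400
x=1.440000, w=-2.920400: f=-4.648736 → w ← -2.920400 + 0.44·(-4.648736) = -4.965844
x=1.880000, w=-4.965844: f=-20.779606 → w ← -4.965844 + 0.44·(-20.779606) = -14.108870
x=2.320000, w=-14.108870: f=-195.180225 → w ← -14.108870 + 0.44·(-195.180225) = -99.988169
w(2.76) ≈ -99.9882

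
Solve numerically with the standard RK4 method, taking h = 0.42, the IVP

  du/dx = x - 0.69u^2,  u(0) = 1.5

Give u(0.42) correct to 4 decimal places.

1.1171

RK4: k1 = f(x_n, u_n); k2 = f(x_n + h/2, u_n + (h/2)·k1); k3 = f(x_n + h/2, u_n + (h/2)·k2); k4 = f(x_n + h, u_n + h·k3); u_{n+1} = u_n + (h/6)·(k1 + 2k2 + 2k3 + k4).
x=0.000000, u=1.500000:
  k1 = f(0.000000, 1.500000) = -1.552500
  k2 = f(0.210000, 1.173975) = -0.740970
  k3 = f(0.210000, 1.344396) = -1.037107
  k4 = f(0.420000, 1.064415) = -0.361756
  u ← 1.500000 + (0.42/6)·(k1 + 2k2 + 2k3 + k4) = 1.117071
u(0.42) ≈ 1.1171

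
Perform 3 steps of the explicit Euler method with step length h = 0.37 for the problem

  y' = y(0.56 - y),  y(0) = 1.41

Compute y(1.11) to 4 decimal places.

0.7418

Euler: y_{n+1} = y_n + h·f(t_n, y_n).
t=0.000000, y=1.410000: f=-1.198500 → y ← 1.410000 + 0.37·(-1.198500) = 0.966555
t=0.370000, y=0.966555: f=-0.392958 → y ← 0.966555 + 0.37·(-0.392958) = 0.821161
t=0.740000, y=0.821161: f=-0.214455 → y ← 0.821161 + 0.37·(-0.214455) = 0.741812
y(1.11) ≈ 0.7418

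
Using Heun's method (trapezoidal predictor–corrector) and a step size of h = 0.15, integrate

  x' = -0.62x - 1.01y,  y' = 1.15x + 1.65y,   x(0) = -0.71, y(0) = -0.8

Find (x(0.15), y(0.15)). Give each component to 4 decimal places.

Heun on (x,y): k1 = f(t_n, state_n); k2 = f(t_n + h, state_n + h·k1); state_{n+1} = state_n + (h/2)·(k1 + k2).
0.000000: (-0.710000, -0.800000)
  k1 = (1.248200, -2.136500)
  predictor → (-0.522770, -1.120475)
  k2 = (1.455797, -2.449969)
  → (-0.507200, -1.143985)
(x(0.15), y(0.15)) ≈ (-0.5072, -1.1440)

-0.5072, -1.1440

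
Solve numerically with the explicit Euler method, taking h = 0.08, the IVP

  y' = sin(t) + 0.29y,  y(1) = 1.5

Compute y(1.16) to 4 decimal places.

Euler: y_{n+1} = y_n + h·f(t_n, y_n).
t=1.000000, y=1.500000: f=1.276471 → y ← 1.500000 + 0.08·1.276471 = 1.602118
t=1.080000, y=1.602118: f=1.346572 → y ← 1.602118 + 0.08·1.346572 = 1.709843
y(1.16) ≈ 1.7098

1.7098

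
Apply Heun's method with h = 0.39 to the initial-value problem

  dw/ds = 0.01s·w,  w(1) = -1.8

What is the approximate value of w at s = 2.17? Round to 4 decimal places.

Heun: k1 = f(s_n, w_n); k2 = f(s_n + h, w_n + h·k1); w_{n+1} = w_n + (h/2)·(k1 + k2).
s=1.000000, w=-1.800000:
  k1 = f(1.000000, -1.800000) = -0.018000
  k2 = f(1.390000, -1.807020) = -0.025118
  w ← -1.800000 + (0.39/2)·(-0.018000 + (-0.025118)) = -1.808408
s=1.390000, w=-1.808408:
  k1 = f(1.390000, -1.808408) = -0.025137
  k2 = f(1.780000, -1.818211) = -0.032364
  w ← -1.808408 + (0.39/2)·(-0.025137 + (-0.032364)) = -1.819621
s=1.780000, w=-1.819621:
  k1 = f(1.780000, -1.819621) = -0.032389
  k2 = f(2.170000, -1.832252) = -0.039760
  w ← -1.819621 + (0.39/2)·(-0.032389 + (-0.039760)) = -1.833690
w(2.17) ≈ -1.8337

-1.8337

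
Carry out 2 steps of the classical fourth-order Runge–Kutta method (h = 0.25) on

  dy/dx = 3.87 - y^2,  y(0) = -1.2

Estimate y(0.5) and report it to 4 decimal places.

0.5256

RK4: k1 = f(x_n, y_n); k2 = f(x_n + h/2, y_n + (h/2)·k1); k3 = f(x_n + h/2, y_n + (h/2)·k2); k4 = f(x_n + h, y_n + h·k3); y_{n+1} = y_n + (h/6)·(k1 + 2k2 + 2k3 + k4).
x=0.000000, y=-1.200000:
  k1 = f(0.000000, -1.200000) = 2.430000
  k2 = f(0.125000, -0.896250) = 3.066736
  k3 = f(0.125000, -0.816658) = 3.203070
  k4 = f(0.250000, -0.399233) = 3.710613
  y ← -1.200000 + (0.25/6)·(k1 + 2k2 + 2k3 + k4) = -0.421657
x=0.250000, y=-0.421657:
  k1 = f(0.250000, -0.421657) = 3.692205
  k2 = f(0.375000, 0.039868) = 3.868411
  k3 = f(0.375000, 0.061894) = 3.866169
  k4 = f(0.500000, 0.544885) = 3.573100
  y ← -0.421657 + (0.25/6)·(k1 + 2k2 + 2k3 + k4) = 0.525612
y(0.5) ≈ 0.5256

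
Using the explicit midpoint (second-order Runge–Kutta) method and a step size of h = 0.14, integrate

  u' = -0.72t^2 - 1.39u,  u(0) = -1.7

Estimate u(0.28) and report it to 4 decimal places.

Midpoint: k1 = f(t_n, u_n); k2 = f(t_n + h/2, u_n + (h/2)·k1); u_{n+1} = u_n + h·k2.
t=0.000000, u=-1.700000:
  k1 = f(0.000000, -1.700000) = 2.363000
  k2 = f(0.070000, -1.534590) = 2.129552
  u ← -1.700000 + 0.14·2.129552 = -1.401863
t=0.140000, u=-1.401863:
  k1 = f(0.140000, -1.401863) = 1.934477
  k2 = f(0.210000, -1.266449) = 1.728613
  u ← -1.401863 + 0.14·1.728613 = -1.159857
u(0.28) ≈ -1.1599

-1.1599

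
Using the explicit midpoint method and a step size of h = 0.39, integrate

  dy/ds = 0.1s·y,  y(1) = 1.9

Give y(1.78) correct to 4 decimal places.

2.1166

Midpoint: k1 = f(s_n, y_n); k2 = f(s_n + h/2, y_n + (h/2)·k1); y_{n+1} = y_n + h·k2.
s=1.000000, y=1.900000:
  k1 = f(1.000000, 1.900000) = 0.190000
  k2 = f(1.195000, 1.937050) = 0.231477
  y ← 1.900000 + 0.39·0.231477 = 1.990276
s=1.390000, y=1.990276:
  k1 = f(1.390000, 1.990276) = 0.276648
  k2 = f(1.585000, 2.044223) = 0.324009
  y ← 1.990276 + 0.39·0.324009 = 2.116640
y(1.78) ≈ 2.1166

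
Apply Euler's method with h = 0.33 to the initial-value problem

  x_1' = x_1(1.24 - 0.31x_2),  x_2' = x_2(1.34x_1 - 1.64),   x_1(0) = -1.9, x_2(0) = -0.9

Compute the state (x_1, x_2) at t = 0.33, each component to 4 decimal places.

-2.8524, 0.3432

Euler on (x_1,x_2): x_1_{n+1} = x_1_n + h·x_1', x_2_{n+1} = x_2_n + h·x_2'.
0.000000: (-1.900000, -0.900000); f=(-2.886100, 3.767400) → (-2.852413, 0.343242)
(x_1(0.33), x_2(0.33)) ≈ (-2.8524, 0.3432)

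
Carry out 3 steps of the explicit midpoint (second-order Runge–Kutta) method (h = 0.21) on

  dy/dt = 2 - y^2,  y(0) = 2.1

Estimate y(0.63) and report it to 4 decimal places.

1.5420

Midpoint: k1 = f(t_n, y_n); k2 = f(t_n + h/2, y_n + (h/2)·k1); y_{n+1} = y_n + h·k2.
t=0.000000, y=2.100000:
  k1 = f(0.000000, 2.100000) = -2.410000
  k2 = f(0.105000, 1.846950) = -1.411224
  y ← 2.100000 + 0.21·(-1.411224) = 1.803643
t=0.210000, y=1.803643:
  k1 = f(0.210000, 1.803643) = -1.253128
  k2 = f(0.315000, 1.672064) = -0.795800
  y ← 1.803643 + 0.21·(-0.795800) = 1.636525
t=0.420000, y=1.636525:
  k1 = f(0.420000, 1.636525) = -0.678214
  k2 = f(0.525000, 1.565313) = -0.450203
  y ← 1.636525 + 0.21·(-0.450203) = 1.541982
y(0.63) ≈ 1.5420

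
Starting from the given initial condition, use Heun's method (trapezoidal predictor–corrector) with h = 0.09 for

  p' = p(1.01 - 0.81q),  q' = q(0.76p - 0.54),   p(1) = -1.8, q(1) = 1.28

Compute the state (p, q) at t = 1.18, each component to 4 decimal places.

-1.8447, 0.9085

Heun on (p,q): k1 = f(t_n, state_n); k2 = f(t_n + h, state_n + h·k1); state_{n+1} = state_n + (h/2)·(k1 + k2).
1.000000: (-1.800000, 1.280000)
  k1 = (0.048240, -2.442240)
  predictor → (-1.795658, 1.060198)
  k2 = (-0.271574, -2.019360)
  → (-1.810050, 1.079228)
1.090000: (-1.810050, 1.079228)
  k1 = (-0.245851, -2.067410)
  predictor → (-1.832177, 0.893161)
  k2 = (-0.524991, -1.725993)
  → (-1.844738, 0.908525)
(p(1.18), q(1.18)) ≈ (-1.8447, 0.9085)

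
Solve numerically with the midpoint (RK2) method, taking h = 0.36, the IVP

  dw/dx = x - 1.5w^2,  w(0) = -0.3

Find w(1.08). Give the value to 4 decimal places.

0.1926

Midpoint: k1 = f(x_n, w_n); k2 = f(x_n + h/2, w_n + (h/2)·k1); w_{n+1} = w_n + h·k2.
x=0.000000, w=-0.300000:
  k1 = f(0.000000, -0.300000) = -0.135000
  k2 = f(0.180000, -0.324300) = 0.022244
  w ← -0.300000 + 0.36·0.022244 = -0.291992
x=0.360000, w=-0.291992:
  k1 = f(0.360000, -0.291992) = 0.232111
  k2 = f(0.540000, -0.250212) = 0.446091
  w ← -0.291992 + 0.36·0.446091 = -0.131399
x=0.720000, w=-0.131399:
  k1 = f(0.720000, -0.131399) = 0.694101
  k2 = f(0.900000, -0.006461) = 0.899937
  w ← -0.131399 + 0.36·0.899937 = 0.192578
w(1.08) ≈ 0.1926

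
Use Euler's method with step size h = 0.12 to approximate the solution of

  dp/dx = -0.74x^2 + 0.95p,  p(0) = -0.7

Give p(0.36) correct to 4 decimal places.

Euler: p_{n+1} = p_n + h·f(x_n, p_n).
x=0.000000, p=-0.700000: f=-0.665000 → p ← -0.700000 + 0.12·(-0.665000) = -0.779800
x=0.120000, p=-0.779800: f=-0.751466 → p ← -0.779800 + 0.12·(-0.751466) = -0.869976
x=0.240000, p=-0.869976: f=-0.869101 → p ← -0.869976 + 0.12·(-0.869101) = -0.974268
p(0.36) ≈ -0.9743

-0.9743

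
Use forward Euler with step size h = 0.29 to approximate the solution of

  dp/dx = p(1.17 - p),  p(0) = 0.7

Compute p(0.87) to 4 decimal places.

0.9555

Euler: p_{n+1} = p_n + h·f(x_n, p_n).
x=0.000000, p=0.700000: f=0.329000 → p ← 0.700000 + 0.29·0.329000 = 0.795410
x=0.290000, p=0.795410: f=0.297953 → p ← 0.795410 + 0.29·0.297953 = 0.881816
x=0.580000, p=0.881816: f=0.254125 → p ← 0.881816 + 0.29·0.254125 = 0.955513
p(0.87) ≈ 0.9555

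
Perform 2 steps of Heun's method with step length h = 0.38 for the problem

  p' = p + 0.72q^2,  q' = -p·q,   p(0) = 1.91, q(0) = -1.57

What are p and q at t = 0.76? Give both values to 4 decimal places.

Heun on (p,q): k1 = f(t_n, state_n); k2 = f(t_n + h, state_n + h·k1); state_{n+1} = state_n + (h/2)·(k1 + k2).
0.000000: (1.910000, -1.570000)
  k1 = (3.684728, 2.998700)
  predictor → (3.310197, -0.430494)
  k2 = (3.443631, 1.425020)
  → (3.264388, -0.729493)
0.380000: (3.264388, -0.729493)
  k1 = (3.647544, 2.381349)
  predictor → (4.650455, 0.175419)
  k2 = (4.672611, -0.815780)
  → (4.845217, -0.432035)
(p(0.76), q(0.76)) ≈ (4.8452, -0.4320)

4.8452, -0.4320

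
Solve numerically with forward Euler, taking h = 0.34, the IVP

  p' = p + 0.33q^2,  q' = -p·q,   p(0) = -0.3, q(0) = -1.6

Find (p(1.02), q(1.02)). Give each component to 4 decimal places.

Euler on (p,q): p_{n+1} = p_n + h·p', q_{n+1} = q_n + h·q'.
0.000000: (-0.300000, -1.600000); f=(0.544800, -0.480000) → (-0.114768, -1.763200)
0.340000: (-0.114768, -1.763200); f=(0.911160, -0.202359) → (0.195027, -1.832002)
0.680000: (0.195027, -1.832002); f=(1.302583, 0.357289) → (0.637905, -1.710524)
(p(1.02), q(1.02)) ≈ (0.6379, -1.7105)

0.6379, -1.7105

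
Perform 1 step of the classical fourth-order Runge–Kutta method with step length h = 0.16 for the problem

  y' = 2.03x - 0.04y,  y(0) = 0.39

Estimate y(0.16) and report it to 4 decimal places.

0.4134

RK4: k1 = f(x_n, y_n); k2 = f(x_n + h/2, y_n + (h/2)·k1); k3 = f(x_n + h/2, y_n + (h/2)·k2); k4 = f(x_n + h, y_n + h·k3); y_{n+1} = y_n + (h/6)·(k1 + 2k2 + 2k3 + k4).
x=0.000000, y=0.390000:
  k1 = f(0.000000, 0.390000) = -0.015600
  k2 = f(0.080000, 0.388752) = 0.146850
  k3 = f(0.080000, 0.401748) = 0.146330
  k4 = f(0.160000, 0.413413) = 0.308263
  y ← 0.390000 + (0.16/6)·(k1 + 2k2 + 2k3 + k4) = 0.413441
y(0.16) ≈ 0.4134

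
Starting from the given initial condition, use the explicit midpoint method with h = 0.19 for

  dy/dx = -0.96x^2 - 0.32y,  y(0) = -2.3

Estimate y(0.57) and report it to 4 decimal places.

-1.9723

Midpoint: k1 = f(x_n, y_n); k2 = f(x_n + h/2, y_n + (h/2)·k1); y_{n+1} = y_n + h·k2.
x=0.000000, y=-2.300000:
  k1 = f(0.000000, -2.300000) = 0.736000
  k2 = f(0.095000, -2.230080) = 0.704962
  y ← -2.300000 + 0.19·0.704962 = -2.166057
x=0.190000, y=-2.166057:
  k1 = f(0.190000, -2.166057) = 0.658482
  k2 = f(0.285000, -2.103501) = 0.595144
  y ← -2.166057 + 0.19·0.595144 = -2.052980
x=0.380000, y=-2.052980:
  k1 = f(0.380000, -2.052980) = 0.518330
  k2 = f(0.475000, -2.003739) = 0.424596
  y ← -2.052980 + 0.19·0.424596 = -1.972307
y(0.57) ≈ -1.9723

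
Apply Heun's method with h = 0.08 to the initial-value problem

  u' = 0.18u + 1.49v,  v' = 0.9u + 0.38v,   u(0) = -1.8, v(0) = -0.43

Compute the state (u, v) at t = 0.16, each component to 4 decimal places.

-1.9921, -0.7368

Heun on (u,v): k1 = f(t_n, state_n); k2 = f(t_n + h, state_n + h·k1); state_{n+1} = state_n + (h/2)·(k1 + k2).
0.000000: (-1.800000, -0.430000)
  k1 = (-0.964700, -1.783400)
  predictor → (-1.877176, -0.572672)
  k2 = (-1.191173, -1.907074)
  → (-1.886235, -0.577619)
0.080000: (-1.886235, -0.577619)
  k1 = (-1.200175, -1.917107)
  predictor → (-1.982249, -0.730987)
  k2 = (-1.445976, -2.061799)
  → (-1.992081, -0.736775)
(u(0.16), v(0.16)) ≈ (-1.9921, -0.7368)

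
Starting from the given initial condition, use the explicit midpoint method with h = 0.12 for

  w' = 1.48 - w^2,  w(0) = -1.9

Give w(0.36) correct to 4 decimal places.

-3.7207

Midpoint: k1 = f(t_n, w_n); k2 = f(t_n + h/2, w_n + (h/2)·k1); w_{n+1} = w_n + h·k2.
t=0.000000, w=-1.900000:
  k1 = f(0.000000, -1.900000) = -2.130000
  k2 = f(0.060000, -2.027800) = -2.631973
  w ← -1.900000 + 0.12·(-2.631973) = -2.215837
t=0.120000, w=-2.215837:
  k1 = f(0.120000, -2.215837) = -3.429932
  k2 = f(0.180000, -2.421633) = -4.384305
  w ← -2.215837 + 0.12·(-4.384305) = -2.741953
t=0.240000, w=-2.741953:
  k1 = f(0.240000, -2.741953) = -6.038308
  k2 = f(0.300000, -3.104252) = -8.156379
  w ← -2.741953 + 0.12·(-8.156379) = -3.720719
w(0.36) ≈ -3.7207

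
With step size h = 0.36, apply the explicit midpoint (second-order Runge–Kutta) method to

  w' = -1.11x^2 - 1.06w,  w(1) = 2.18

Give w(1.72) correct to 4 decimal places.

-0.0970

Midpoint: k1 = f(x_n, w_n); k2 = f(x_n + h/2, w_n + (h/2)·k1); w_{n+1} = w_n + h·k2.
x=1.000000, w=2.180000:
  k1 = f(1.000000, 2.180000) = -3.420800
  k2 = f(1.180000, 1.564256) = -3.203675
  w ← 2.180000 + 0.36·(-3.203675) = 1.026677
x=1.360000, w=1.026677:
  k1 = f(1.360000, 1.026677) = -3.141333
  k2 = f(1.540000, 0.461237) = -3.121387
  w ← 1.026677 + 0.36·(-3.121387) = -0.097022
w(1.72) ≈ -0.0970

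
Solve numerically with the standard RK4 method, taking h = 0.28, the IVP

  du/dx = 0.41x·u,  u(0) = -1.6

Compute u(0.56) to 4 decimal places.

-1.7062

RK4: k1 = f(x_n, u_n); k2 = f(x_n + h/2, u_n + (h/2)·k1); k3 = f(x_n + h/2, u_n + (h/2)·k2); k4 = f(x_n + h, u_n + h·k3); u_{n+1} = u_n + (h/6)·(k1 + 2k2 + 2k3 + k4).
x=0.000000, u=-1.600000:
  k1 = f(0.000000, -1.600000) = 0.000000
  k2 = f(0.140000, -1.600000) = -0.091840
  k3 = f(0.140000, -1.612858) = -0.092578
  k4 = f(0.280000, -1.625922) = -0.186656
  u ← -1.600000 + (0.28/6)·(k1 + 2k2 + 2k3 + k4) = -1.625923
x=0.280000, u=-1.625923:
  k1 = f(0.280000, -1.625923) = -0.186656
  k2 = f(0.420000, -1.652055) = -0.284484
  k3 = f(0.420000, -1.665751) = -0.286842
  k4 = f(0.560000, -1.706239) = -0.391752
  u ← -1.625923 + (0.28/6)·(k1 + 2k2 + 2k3 + k4) = -1.706239
u(0.56) ≈ -1.7062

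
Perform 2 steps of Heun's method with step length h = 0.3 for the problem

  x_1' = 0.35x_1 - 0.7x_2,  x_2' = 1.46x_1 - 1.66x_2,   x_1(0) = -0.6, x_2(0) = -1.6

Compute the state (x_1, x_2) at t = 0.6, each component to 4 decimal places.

Heun on (x_1,x_2): k1 = f(t_n, state_n); k2 = f(t_n + h, state_n + h·k1); state_{n+1} = state_n + (h/2)·(k1 + k2).
0.000000: (-0.600000, -1.600000)
  k1 = (0.910000, 1.780000)
  predictor → (-0.327000, -1.066000)
  k2 = (0.631750, 1.292140)
  → (-0.368737, -1.139179)
0.300000: (-0.368737, -1.139179)
  k1 = (0.668367, 1.352680)
  predictor → (-0.168227, -0.733375)
  k2 = (0.454483, 0.971790)
  → (-0.200310, -0.790508)
(x_1(0.6), x_2(0.6)) ≈ (-0.2003, -0.7905)

-0.2003, -0.7905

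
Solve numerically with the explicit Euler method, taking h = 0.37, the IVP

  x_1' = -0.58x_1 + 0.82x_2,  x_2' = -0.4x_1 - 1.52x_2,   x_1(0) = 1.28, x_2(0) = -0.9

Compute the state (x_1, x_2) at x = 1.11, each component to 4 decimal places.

Euler on (x_1,x_2): x_1_{n+1} = x_1_n + h·x_1', x_2_{n+1} = x_2_n + h·x_2'.
0.000000: (1.280000, -0.900000); f=(-1.480400, 0.856000) → (0.732252, -0.583280)
0.370000: (0.732252, -0.583280); f=(-0.902996, 0.593685) → (0.398144, -0.363617)
0.740000: (0.398144, -0.363617); f=(-0.529089, 0.393440) → (0.202381, -0.218044)
(x_1(1.11), x_2(1.11)) ≈ (0.2024, -0.2180)

0.2024, -0.2180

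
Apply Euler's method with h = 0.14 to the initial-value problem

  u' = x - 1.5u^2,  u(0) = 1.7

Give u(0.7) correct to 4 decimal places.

Euler: u_{n+1} = u_n + h·f(x_n, u_n).
x=0.000000, u=1.700000: f=-4.335000 → u ← 1.700000 + 0.14·(-4.335000) = 1.093100
x=0.140000, u=1.093100: f=-1.652301 → u ← 1.093100 + 0.14·(-1.652301) = 0.861778
x=0.280000, u=0.861778: f=-0.833991 → u ← 0.861778 + 0.14·(-0.833991) = 0.745019
x=0.420000, u=0.745019: f=-0.412580 → u ← 0.745019 + 0.14·(-0.412580) = 0.687258
x=0.560000, u=0.687258: f=-0.148485 → u ← 0.687258 + 0.14·(-0.148485) = 0.666470
u(0.7) ≈ 0.6665

0.6665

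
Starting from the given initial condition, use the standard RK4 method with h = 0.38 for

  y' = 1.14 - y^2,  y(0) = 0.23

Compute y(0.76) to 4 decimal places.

RK4: k1 = f(x_n, y_n); k2 = f(x_n + h/2, y_n + (h/2)·k1); k3 = f(x_n + h/2, y_n + (h/2)·k2); k4 = f(x_n + h, y_n + h·k3); y_{n+1} = y_n + (h/6)·(k1 + 2k2 + 2k3 + k4).
x=0.000000, y=0.230000:
  k1 = f(0.000000, 0.230000) = 1.087100
  k2 = f(0.190000, 0.436549) = 0.949425
  k3 = f(0.190000, 0.410391) = 0.971579
  k4 = f(0.380000, 0.599200) = 0.780959
  y ← 0.230000 + (0.38/6)·(k1 + 2k2 + 2k3 + k4) = 0.591638
x=0.380000, y=0.591638:
  k1 = f(0.380000, 0.591638) = 0.789965
  k2 = f(0.570000, 0.741731) = 0.589835
  k3 = f(0.570000, 0.703706) = 0.644797
  k4 = f(0.760000, 0.836661) = 0.439999
  y ← 0.591638 + (0.38/6)·(k1 + 2k2 + 2k3 + k4) = 0.825922
y(0.76) ≈ 0.8259

0.8259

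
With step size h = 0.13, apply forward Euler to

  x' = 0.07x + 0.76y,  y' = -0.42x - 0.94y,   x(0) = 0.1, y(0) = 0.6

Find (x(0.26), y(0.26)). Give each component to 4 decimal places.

Euler on (x,y): x_{n+1} = x_n + h·x', y_{n+1} = y_n + h·y'.
0.000000: (0.100000, 0.600000); f=(0.463000, -0.606000) → (0.160190, 0.521220)
0.130000: (0.160190, 0.521220); f=(0.407340, -0.557227) → (0.213144, 0.448781)
(x(0.26), y(0.26)) ≈ (0.2131, 0.4488)

0.2131, 0.4488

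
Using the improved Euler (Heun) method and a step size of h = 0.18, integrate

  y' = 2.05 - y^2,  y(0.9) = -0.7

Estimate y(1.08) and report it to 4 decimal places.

-0.3909

Heun: k1 = f(t_n, y_n); k2 = f(t_n + h, y_n + h·k1); y_{n+1} = y_n + (h/2)·(k1 + k2).
t=0.900000, y=-0.700000:
  k1 = f(0.900000, -0.700000) = 1.560000
  k2 = f(1.080000, -0.419200) = 1.874271
  y ← -0.700000 + (0.18/2)·(1.560000 + 1.874271) = -0.390916
y(1.08) ≈ -0.3909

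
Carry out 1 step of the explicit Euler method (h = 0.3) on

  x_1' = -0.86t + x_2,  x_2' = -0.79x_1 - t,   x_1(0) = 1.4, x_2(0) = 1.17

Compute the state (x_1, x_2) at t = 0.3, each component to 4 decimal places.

Euler on (x_1,x_2): x_1_{n+1} = x_1_n + h·x_1', x_2_{n+1} = x_2_n + h·x_2'.
0.000000: (1.400000, 1.170000); f=(1.170000, -1.106000) → (1.751000, 0.838200)
(x_1(0.3), x_2(0.3)) ≈ (1.7510, 0.8382)

1.7510, 0.8382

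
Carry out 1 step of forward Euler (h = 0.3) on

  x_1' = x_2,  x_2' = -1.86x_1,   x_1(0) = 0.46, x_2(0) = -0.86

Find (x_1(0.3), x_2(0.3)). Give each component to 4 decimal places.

Euler on (x_1,x_2): x_1_{n+1} = x_1_n + h·x_1', x_2_{n+1} = x_2_n + h·x_2'.
0.000000: (0.460000, -0.860000); f=(-0.860000, -0.855600) → (0.202000, -1.116680)
(x_1(0.3), x_2(0.3)) ≈ (0.2020, -1.1167)

0.2020, -1.1167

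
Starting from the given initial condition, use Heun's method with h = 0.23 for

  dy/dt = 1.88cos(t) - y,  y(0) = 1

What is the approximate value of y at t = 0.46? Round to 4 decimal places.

1.2904

Heun: k1 = f(t_n, y_n); k2 = f(t_n + h, y_n + h·k1); y_{n+1} = y_n + (h/2)·(k1 + k2).
t=0.000000, y=1.000000:
  k1 = f(0.000000, 1.000000) = 0.880000
  k2 = f(0.230000, 1.202400) = 0.628093
  y ← 1.000000 + (0.23/2)·(0.880000 + 0.628093) = 1.173431
t=0.230000, y=1.173431:
  k1 = f(0.230000, 1.173431) = 0.657062
  k2 = f(0.460000, 1.324555) = 0.360024
  y ← 1.173431 + (0.23/2)·(0.657062 + 0.360024) = 1.290396
y(0.46) ≈ 1.2904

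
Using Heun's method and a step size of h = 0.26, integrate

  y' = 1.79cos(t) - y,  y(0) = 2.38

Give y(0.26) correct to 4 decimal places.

Heun: k1 = f(t_n, y_n); k2 = f(t_n + h, y_n + h·k1); y_{n+1} = y_n + (h/2)·(k1 + k2).
t=0.000000, y=2.380000:
  k1 = f(0.000000, 2.380000) = -0.590000
  k2 = f(0.260000, 2.226600) = -0.496762
  y ← 2.380000 + (0.26/2)·(-0.590000 + (-0.496762)) = 2.238721
y(0.26) ≈ 2.2387

2.2387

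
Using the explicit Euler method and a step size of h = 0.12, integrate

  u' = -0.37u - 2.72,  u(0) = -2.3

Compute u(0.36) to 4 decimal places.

Euler: u_{n+1} = u_n + h·f(x_n, u_n).
x=0.000000, u=-2.300000: f=-1.869000 → u ← -2.300000 + 0.12·(-1.869000) = -2.524280
x=0.120000, u=-2.524280: f=-1.786016 → u ← -2.524280 + 0.12·(-1.786016) = -2.738602
x=0.240000, u=-2.738602: f=-1.706717 → u ← -2.738602 + 0.12·(-1.706717) = -2.943408
u(0.36) ≈ -2.9434

-2.9434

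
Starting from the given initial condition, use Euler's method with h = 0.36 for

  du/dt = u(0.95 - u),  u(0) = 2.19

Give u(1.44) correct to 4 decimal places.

Euler: u_{n+1} = u_n + h·f(t_n, u_n).
t=0.000000, u=2.190000: f=-2.715600 → u ← 2.190000 + 0.36·(-2.715600) = 1.212384
t=0.360000, u=1.212384: f=-0.318110 → u ← 1.212384 + 0.36·(-0.318110) = 1.097864
t=0.720000, u=1.097864: f=-0.162335 → u ← 1.097864 + 0.36·(-0.162335) = 1.039424
t=1.080000, u=1.039424: f=-0.092949 → u ← 1.039424 + 0.36·(-0.092949) = 1.005962
u(1.44) ≈ 1.0060

1.0060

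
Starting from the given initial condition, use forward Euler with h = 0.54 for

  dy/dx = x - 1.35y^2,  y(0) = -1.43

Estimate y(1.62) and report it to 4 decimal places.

Euler: y_{n+1} = y_n + h·f(x_n, y_n).
x=0.000000, y=-1.430000: f=-2.760615 → y ← -1.430000 + 0.54·(-2.760615) = -2.920732
x=0.540000, y=-2.920732: f=-10.976413 → y ← -2.920732 + 0.54·(-10.976413) = -8.847995
x=1.080000, y=-8.847995: f=-104.607469 → y ← -8.847995 + 0.54·(-104.607469) = -65.336028
y(1.62) ≈ -65.3360

-65.3360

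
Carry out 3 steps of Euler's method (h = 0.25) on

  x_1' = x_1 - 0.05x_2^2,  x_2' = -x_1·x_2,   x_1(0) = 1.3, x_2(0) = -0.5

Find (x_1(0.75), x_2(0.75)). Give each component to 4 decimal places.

2.5319, -0.0990

Euler on (x_1,x_2): x_1_{n+1} = x_1_n + h·x_1', x_2_{n+1} = x_2_n + h·x_2'.
0.000000: (1.300000, -0.500000); f=(1.287500, 0.650000) → (1.621875, -0.337500)
0.250000: (1.621875, -0.337500); f=(1.616180, 0.547383) → (2.025920, -0.200654)
0.500000: (2.025920, -0.200654); f=(2.023907, 0.406510) → (2.531897, -0.099027)
(x_1(0.75), x_2(0.75)) ≈ (2.5319, -0.0990)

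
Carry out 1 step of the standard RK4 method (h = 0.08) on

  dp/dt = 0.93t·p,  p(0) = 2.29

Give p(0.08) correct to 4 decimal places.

2.2968

RK4: k1 = f(t_n, p_n); k2 = f(t_n + h/2, p_n + (h/2)·k1); k3 = f(t_n + h/2, p_n + (h/2)·k2); k4 = f(t_n + h, p_n + h·k3); p_{n+1} = p_n + (h/6)·(k1 + 2k2 + 2k3 + k4).
t=0.000000, p=2.290000:
  k1 = f(0.000000, 2.290000) = 0.000000
  k2 = f(0.040000, 2.290000) = 0.085188
  k3 = f(0.040000, 2.293408) = 0.085315
  k4 = f(0.080000, 2.296825) = 0.170884
  p ← 2.290000 + (0.08/6)·(k1 + 2k2 + 2k3 + k4) = 2.296825
p(0.08) ≈ 2.2968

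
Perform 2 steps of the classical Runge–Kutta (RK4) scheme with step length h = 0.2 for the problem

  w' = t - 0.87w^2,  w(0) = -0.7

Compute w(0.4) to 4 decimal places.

-0.8276

RK4: k1 = f(t_n, w_n); k2 = f(t_n + h/2, w_n + (h/2)·k1); k3 = f(t_n + h/2, w_n + (h/2)·k2); k4 = f(t_n + h, w_n + h·k3); w_{n+1} = w_n + (h/6)·(k1 + 2k2 + 2k3 + k4).
t=0.000000, w=-0.700000:
  k1 = f(0.000000, -0.700000) = -0.426300
  k2 = f(0.100000, -0.742630) = -0.379804
  k3 = f(0.100000, -0.737980) = -0.373815
  k4 = f(0.200000, -0.774763) = -0.322224
  w ← -0.700000 + (0.2/6)·(k1 + 2k2 + 2k3 + k4) = -0.775192
t=0.200000, w=-0.775192:
  k1 = f(0.200000, -0.775192) = -0.322803
  k2 = f(0.300000, -0.807472) = -0.267250
  k3 = f(0.300000, -0.801917) = -0.259472
  k4 = f(0.400000, -0.827086) = -0.195143
  w ← -0.775192 + (0.2/6)·(k1 + 2k2 + 2k3 + k4) = -0.827572
w(0.4) ≈ -0.8276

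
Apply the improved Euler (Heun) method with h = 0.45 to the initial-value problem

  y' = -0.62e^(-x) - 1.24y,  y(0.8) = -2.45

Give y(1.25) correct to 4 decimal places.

-1.5320

Heun: k1 = f(x_n, y_n); k2 = f(x_n + h, y_n + h·k1); y_{n+1} = y_n + (h/2)·(k1 + k2).
x=0.800000, y=-2.450000:
  k1 = f(0.800000, -2.450000) = 2.759416
  k2 = f(1.250000, -1.208263) = 1.320613
  y ← -2.450000 + (0.45/2)·(2.759416 + 1.320613) = -1.531993
y(1.25) ≈ -1.5320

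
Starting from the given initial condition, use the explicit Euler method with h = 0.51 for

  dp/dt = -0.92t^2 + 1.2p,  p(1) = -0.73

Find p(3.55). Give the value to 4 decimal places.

-29.7480

Euler: p_{n+1} = p_n + h·f(t_n, p_n).
t=1.000000, p=-0.730000: f=-1.796000 → p ← -0.730000 + 0.51·(-1.796000) = -1.645960
t=1.510000, p=-1.645960: f=-4.072844 → p ← -1.645960 + 0.51·(-4.072844) = -3.723110
t=2.020000, p=-3.723110: f=-8.221701 → p ← -3.723110 + 0.51·(-8.221701) = -7.916178
t=2.530000, p=-7.916178: f=-15.388241 → p ← -7.916178 + 0.51·(-15.388241) = -15.764181
t=3.040000, p=-15.764181: f=-27.419289 → p ← -15.764181 + 0.51·(-27.419289) = -29.748018
p(3.55) ≈ -29.7480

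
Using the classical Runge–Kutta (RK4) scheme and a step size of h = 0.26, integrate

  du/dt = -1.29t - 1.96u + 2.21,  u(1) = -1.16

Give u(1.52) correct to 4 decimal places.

-0.2469

RK4: k1 = f(t_n, u_n); k2 = f(t_n + h/2, u_n + (h/2)·k1); k3 = f(t_n + h/2, u_n + (h/2)·k2); k4 = f(t_n + h, u_n + h·k3); u_{n+1} = u_n + (h/6)·(k1 + 2k2 + 2k3 + k4).
t=1.000000, u=-1.160000:
  k1 = f(1.000000, -1.160000) = 3.193600
  k2 = f(1.130000, -0.744832) = 2.212171
  k3 = f(1.130000, -0.872418) = 2.462239
  k4 = f(1.260000, -0.519818) = 1.603443
  u ← -1.160000 + (0.26/6)·(k1 + 2k2 + 2k3 + k4) = -0.547013
t=1.260000, u=-0.547013:
  k1 = f(1.260000, -0.547013) = 1.656745
  k2 = f(1.390000, -0.331636) = 1.066906
  k3 = f(1.390000, -0.408315) = 1.217197
  k4 = f(1.520000, -0.230541) = 0.701061
  u ← -0.547013 + (0.26/6)·(k1 + 2k2 + 2k3 + k4) = -0.246885
u(1.52) ≈ -0.2469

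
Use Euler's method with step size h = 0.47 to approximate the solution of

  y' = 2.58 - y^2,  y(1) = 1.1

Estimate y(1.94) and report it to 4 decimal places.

Euler: y_{n+1} = y_n + h·f(t_n, y_n).
t=1.000000, y=1.100000: f=1.370000 → y ← 1.100000 + 0.47·1.370000 = 1.743900
t=1.470000, y=1.743900: f=-0.461187 → y ← 1.743900 + 0.47·(-0.461187) = 1.527142
y(1.94) ≈ 1.5271

1.5271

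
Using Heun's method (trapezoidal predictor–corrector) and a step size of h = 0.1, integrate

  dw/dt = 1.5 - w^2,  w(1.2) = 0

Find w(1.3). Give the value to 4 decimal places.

0.1489

Heun: k1 = f(t_n, w_n); k2 = f(t_n + h, w_n + h·k1); w_{n+1} = w_n + (h/2)·(k1 + k2).
t=1.200000, w=0.000000:
  k1 = f(1.200000, 0.000000) = 1.500000
  k2 = f(1.300000, 0.150000) = 1.477500
  w ← 0.000000 + (0.1/2)·(1.500000 + 1.477500) = 0.148875
w(1.3) ≈ 0.1489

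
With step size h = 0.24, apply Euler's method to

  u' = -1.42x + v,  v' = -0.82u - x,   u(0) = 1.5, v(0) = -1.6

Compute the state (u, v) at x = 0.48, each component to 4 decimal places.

Euler on (u,v): u_{n+1} = u_n + h·u', v_{n+1} = v_n + h·v'.
0.000000: (1.500000, -1.600000); f=(-1.600000, -1.230000) → (1.116000, -1.895200)
0.240000: (1.116000, -1.895200); f=(-2.236000, -1.155120) → (0.579360, -2.172429)
(u(0.48), v(0.48)) ≈ (0.5794, -2.1724)

0.5794, -2.1724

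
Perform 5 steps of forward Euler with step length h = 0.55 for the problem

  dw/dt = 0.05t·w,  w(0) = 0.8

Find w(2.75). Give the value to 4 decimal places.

0.9275

Euler: w_{n+1} = w_n + h·f(t_n, w_n).
t=0.000000, w=0.800000: f=0.000000 → w ← 0.800000 + 0.55·0.000000 = 0.800000
t=0.550000, w=0.800000: f=0.022000 → w ← 0.800000 + 0.55·0.022000 = 0.812100
t=1.100000, w=0.812100: f=0.044666 → w ← 0.812100 + 0.55·0.044666 = 0.836666
t=1.650000, w=0.836666: f=0.069025 → w ← 0.836666 + 0.55·0.069025 = 0.874630
t=2.200000, w=0.874630: f=0.096209 → w ← 0.874630 + 0.55·0.096209 = 0.927545
w(2.75) ≈ 0.9275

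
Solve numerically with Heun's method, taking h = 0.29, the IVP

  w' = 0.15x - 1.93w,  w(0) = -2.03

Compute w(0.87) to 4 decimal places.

Heun: k1 = f(x_n, w_n); k2 = f(x_n + h, w_n + h·k1); w_{n+1} = w_n + (h/2)·(k1 + k2).
x=0.000000, w=-2.030000:
  k1 = f(0.000000, -2.030000) = 3.917900
  k2 = f(0.290000, -0.893809) = 1.768551
  w ← -2.030000 + (0.29/2)·(3.917900 + 1.768551) = -1.205465
x=0.290000, w=-1.205465:
  k1 = f(0.290000, -1.205465) = 2.370047
  k2 = f(0.580000, -0.518151) = 1.087032
  w ← -1.205465 + (0.29/2)·(2.370047 + 1.087032) = -0.704188
x=0.580000, w=-0.704188:
  k1 = f(0.580000, -0.704188) = 1.446083
  k2 = f(0.870000, -0.284824) = 0.680210
  w ← -0.704188 + (0.29/2)·(1.446083 + 0.680210) = -0.395876
w(0.87) ≈ -0.3959

-0.3959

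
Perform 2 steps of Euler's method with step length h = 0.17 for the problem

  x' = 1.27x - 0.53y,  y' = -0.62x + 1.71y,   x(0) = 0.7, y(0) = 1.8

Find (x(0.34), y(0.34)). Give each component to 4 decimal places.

0.6350, 2.8308

Euler on (x,y): x_{n+1} = x_n + h·x', y_{n+1} = y_n + h·y'.
0.000000: (0.700000, 1.800000); f=(-0.065000, 2.644000) → (0.688950, 2.249480)
0.170000: (0.688950, 2.249480); f=(-0.317258, 3.419462) → (0.635016, 2.830789)
(x(0.34), y(0.34)) ≈ (0.6350, 2.8308)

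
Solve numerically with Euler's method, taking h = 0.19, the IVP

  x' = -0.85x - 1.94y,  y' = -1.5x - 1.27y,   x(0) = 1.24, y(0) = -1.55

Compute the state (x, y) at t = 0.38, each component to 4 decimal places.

1.9146, -1.6195

Euler on (x,y): x_{n+1} = x_n + h·x', y_{n+1} = y_n + h·y'.
0.000000: (1.240000, -1.550000); f=(1.953000, 0.108500) → (1.611070, -1.529385)
0.190000: (1.611070, -1.529385); f=(1.597597, -0.474286) → (1.914614, -1.619499)
(x(0.38), y(0.38)) ≈ (1.9146, -1.6195)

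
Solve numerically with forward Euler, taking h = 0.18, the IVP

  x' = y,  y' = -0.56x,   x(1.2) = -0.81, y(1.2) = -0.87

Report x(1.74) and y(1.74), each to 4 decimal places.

-1.2329, -0.5792

Euler on (x,y): x_{n+1} = x_n + h·x', y_{n+1} = y_n + h·y'.
1.200000: (-0.810000, -0.870000); f=(-0.870000, 0.453600) → (-0.966600, -0.788352)
1.380000: (-0.966600, -0.788352); f=(-0.788352, 0.541296) → (-1.108503, -0.690919)
1.560000: (-1.108503, -0.690919); f=(-0.690919, 0.620762) → (-1.232869, -0.579182)
(x(1.74), y(1.74)) ≈ (-1.2329, -0.5792)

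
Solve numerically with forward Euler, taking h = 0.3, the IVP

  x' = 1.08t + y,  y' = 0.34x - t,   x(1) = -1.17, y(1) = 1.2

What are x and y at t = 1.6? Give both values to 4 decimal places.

Euler on (x,y): x_{n+1} = x_n + h·x', y_{n+1} = y_n + h·y'.
1.000000: (-1.170000, 1.200000); f=(2.280000, -1.397800) → (-0.486000, 0.780660)
1.300000: (-0.486000, 0.780660); f=(2.184660, -1.465240) → (0.169398, 0.341088)
(x(1.6), y(1.6)) ≈ (0.1694, 0.3411)

0.1694, 0.3411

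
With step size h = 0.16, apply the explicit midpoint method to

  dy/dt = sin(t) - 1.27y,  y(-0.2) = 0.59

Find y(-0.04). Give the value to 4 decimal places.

0.4664

Midpoint: k1 = f(t_n, y_n); k2 = f(t_n + h/2, y_n + (h/2)·k1); y_{n+1} = y_n + h·k2.
t=-0.200000, y=0.590000:
  k1 = f(-0.200000, 0.590000) = -0.947969
  k2 = f(-0.120000, 0.514162) = -0.772699
  y ← 0.590000 + 0.16·(-0.772699) = 0.466368
y(-0.04) ≈ 0.4664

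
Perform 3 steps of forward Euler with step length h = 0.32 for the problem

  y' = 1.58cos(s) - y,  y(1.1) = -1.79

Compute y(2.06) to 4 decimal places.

-0.4903

Euler: y_{n+1} = y_n + h·f(s_n, y_n).
s=1.100000, y=-1.790000: f=2.506682 → y ← -1.790000 + 0.32·2.506682 = -0.987862
s=1.420000, y=-0.987862: f=1.225218 → y ← -0.987862 + 0.32·1.225218 = -0.595792
s=1.740000, y=-0.595792: f=0.329724 → y ← -0.595792 + 0.32·0.329724 = -0.490280
y(2.06) ≈ -0.4903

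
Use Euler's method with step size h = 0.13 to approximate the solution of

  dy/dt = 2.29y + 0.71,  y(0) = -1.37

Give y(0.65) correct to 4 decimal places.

-4.2109

Euler: y_{n+1} = y_n + h·f(t_n, y_n).
t=0.000000, y=-1.370000: f=-2.427300 → y ← -1.370000 + 0.13·(-2.427300) = -1.685549
t=0.130000, y=-1.685549: f=-3.149907 → y ← -1.685549 + 0.13·(-3.149907) = -2.095037
t=0.260000, y=-2.095037: f=-4.087635 → y ← -2.095037 + 0.13·(-4.087635) = -2.626429
t=0.390000, y=-2.626429: f=-5.304523 → y ← -2.626429 + 0.13·(-5.304523) = -3.316017
t=0.520000, y=-3.316017: f=-6.883680 → y ← -3.316017 + 0.13·(-6.883680) = -4.210896
y(0.65) ≈ -4.2109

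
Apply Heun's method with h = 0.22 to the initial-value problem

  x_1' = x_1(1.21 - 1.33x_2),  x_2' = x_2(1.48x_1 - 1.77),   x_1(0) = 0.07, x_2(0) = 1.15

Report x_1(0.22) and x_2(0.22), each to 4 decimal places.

Heun on (x_1,x_2): k1 = f(s_n, state_n); k2 = f(s_n + h, state_n + h·k1); state_{n+1} = state_n + (h/2)·(k1 + k2).
0.000000: (0.070000, 1.150000)
  k1 = (-0.022365, -1.916360)
  predictor → (0.065080, 0.728401)
  k2 = (0.015699, -1.219111)
  → (0.069267, 0.805098)
(x_1(0.22), x_2(0.22)) ≈ (0.0693, 0.8051)

0.0693, 0.8051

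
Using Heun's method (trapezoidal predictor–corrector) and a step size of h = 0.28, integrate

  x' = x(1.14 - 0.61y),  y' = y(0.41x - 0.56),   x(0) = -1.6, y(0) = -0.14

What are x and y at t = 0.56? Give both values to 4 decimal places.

Heun on (x,y): k1 = f(t_n, state_n); k2 = f(t_n + h, state_n + h·k1); state_{n+1} = state_n + (h/2)·(k1 + k2).
0.000000: (-1.600000, -0.140000)
  k1 = (-1.960640, 0.170240)
  predictor → (-2.148979, -0.092333)
  k2 = (-2.570873, 0.133059)
  → (-2.234412, -0.097538)
0.280000: (-2.234412, -0.097538)
  k1 = (-2.680173, 0.143977)
  predictor → (-2.984860, -0.057225)
  k2 = (-3.506933, 0.102077)
  → (-3.100607, -0.063091)
(x(0.56), y(0.56)) ≈ (-3.1006, -0.0631)

-3.1006, -0.0631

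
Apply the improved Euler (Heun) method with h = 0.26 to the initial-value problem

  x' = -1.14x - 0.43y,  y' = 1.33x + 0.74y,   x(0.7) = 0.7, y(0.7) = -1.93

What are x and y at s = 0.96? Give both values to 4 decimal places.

0.7143, -2.0703

Heun on (x,y): k1 = f(s_n, state_n); k2 = f(s_n + h, state_n + h·k1); state_{n+1} = state_n + (h/2)·(k1 + k2).
0.700000: (0.700000, -1.930000)
  k1 = (0.031900, -0.497200)
  predictor → (0.708294, -2.059272)
  k2 = (0.078032, -0.581830)
  → (0.714291, -2.070274)
(x(0.96), y(0.96)) ≈ (0.7143, -2.0703)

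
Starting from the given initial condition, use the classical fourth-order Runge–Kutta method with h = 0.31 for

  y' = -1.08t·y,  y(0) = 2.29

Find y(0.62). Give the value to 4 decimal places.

RK4: k1 = f(t_n, y_n); k2 = f(t_n + h/2, y_n + (h/2)·k1); k3 = f(t_n + h/2, y_n + (h/2)·k2); k4 = f(t_n + h, y_n + h·k3); y_{n+1} = y_n + (h/6)·(k1 + 2k2 + 2k3 + k4).
t=0.000000, y=2.290000:
  k1 = f(0.000000, 2.290000) = 0.000000
  k2 = f(0.155000, 2.290000) = -0.383346
  k3 = f(0.155000, 2.230581) = -0.373399
  k4 = f(0.310000, 2.174246) = -0.727938
  y ← 2.290000 + (0.31/6)·(k1 + 2k2 + 2k3 + k4) = 2.174193
t=0.310000, y=2.174193:
  k1 = f(0.310000, 2.174193) = -0.727920
  k2 = f(0.465000, 2.061365) = -1.035218
  k3 = f(0.465000, 2.013734) = -1.011297
  k4 = f(0.620000, 1.860691) = -1.245919
  y ← 2.174193 + (0.31/6)·(k1 + 2k2 + 2k3 + k4) = 1.860738
y(0.62) ≈ 1.8607

1.8607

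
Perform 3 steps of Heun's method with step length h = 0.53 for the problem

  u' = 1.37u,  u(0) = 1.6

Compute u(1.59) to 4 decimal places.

12.6035

Heun: k1 = f(x_n, u_n); k2 = f(x_n + h, u_n + h·k1); u_{n+1} = u_n + (h/2)·(k1 + k2).
x=0.000000, u=1.600000:
  k1 = f(0.000000, 1.600000) = 2.192000
  k2 = f(0.530000, 2.761760) = 3.783611
  u ← 1.600000 + (0.53/2)·(2.192000 + 3.783611) = 3.183537
x=0.530000, u=3.183537:
  k1 = f(0.530000, 3.183537) = 4.361446
  k2 = f(1.060000, 5.495103) = 7.528291
  u ← 3.183537 + (0.53/2)·(4.361446 + 7.528291) = 6.334317
x=1.060000, u=6.334317:
  k1 = f(1.060000, 6.334317) = 8.678015
  k2 = f(1.590000, 10.933665) = 14.979121
  u ← 6.334317 + (0.53/2)·(8.678015 + 14.979121) = 12.603458
u(1.59) ≈ 12.6035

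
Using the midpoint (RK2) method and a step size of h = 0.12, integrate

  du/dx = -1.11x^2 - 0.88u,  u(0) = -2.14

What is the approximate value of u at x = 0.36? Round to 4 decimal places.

Midpoint: k1 = f(x_n, u_n); k2 = f(x_n + h/2, u_n + (h/2)·k1); u_{n+1} = u_n + h·k2.
x=0.000000, u=-2.140000:
  k1 = f(0.000000, -2.140000) = 1.883200
  k2 = f(0.060000, -2.027008) = 1.779771
  u ← -2.140000 + 0.12·1.779771 = -1.926427
x=0.120000, u=-1.926427:
  k1 = f(0.120000, -1.926427) = 1.679272
  k2 = f(0.180000, -1.825671) = 1.570627
  u ← -1.926427 + 0.12·1.570627 = -1.737952
x=0.240000, u=-1.737952:
  k1 = f(0.240000, -1.737952) = 1.465462
  k2 = f(0.300000, -1.650025) = 1.352122
  u ← -1.737952 + 0.12·1.352122 = -1.575698
u(0.36) ≈ -1.5757

-1.5757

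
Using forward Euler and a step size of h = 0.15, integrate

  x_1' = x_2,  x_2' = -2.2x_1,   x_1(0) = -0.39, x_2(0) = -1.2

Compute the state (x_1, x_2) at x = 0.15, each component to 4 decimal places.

Euler on (x_1,x_2): x_1_{n+1} = x_1_n + h·x_1', x_2_{n+1} = x_2_n + h·x_2'.
0.000000: (-0.390000, -1.200000); f=(-1.200000, 0.858000) → (-0.570000, -1.071300)
(x_1(0.15), x_2(0.15)) ≈ (-0.5700, -1.0713)

-0.5700, -1.0713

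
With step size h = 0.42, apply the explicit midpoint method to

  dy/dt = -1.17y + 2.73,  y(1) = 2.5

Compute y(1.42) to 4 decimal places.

Midpoint: k1 = f(t_n, y_n); k2 = f(t_n + h/2, y_n + (h/2)·k1); y_{n+1} = y_n + h·k2.
t=1.000000, y=2.500000:
  k1 = f(1.000000, 2.500000) = -0.195000
  k2 = f(1.210000, 2.459050) = -0.147088
  y ← 2.500000 + 0.42·(-0.147088) = 2.438223
y(1.42) ≈ 2.4382

2.4382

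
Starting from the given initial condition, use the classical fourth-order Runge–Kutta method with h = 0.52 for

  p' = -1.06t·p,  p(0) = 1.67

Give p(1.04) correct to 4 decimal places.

0.9413

RK4: k1 = f(t_n, p_n); k2 = f(t_n + h/2, p_n + (h/2)·k1); k3 = f(t_n + h/2, p_n + (h/2)·k2); k4 = f(t_n + h, p_n + h·k3); p_{n+1} = p_n + (h/6)·(k1 + 2k2 + 2k3 + k4).
t=0.000000, p=1.670000:
  k1 = f(0.000000, 1.670000) = 0.000000
  k2 = f(0.260000, 1.670000) = -0.460252
  k3 = f(0.260000, 1.550334) = -0.427272
  k4 = f(0.520000, 1.447818) = -0.798038
  p ← 1.670000 + (0.52/6)·(k1 + 2k2 + 2k3 + k4) = 1.446999
t=0.520000, p=1.446999:
  k1 = f(0.520000, 1.446999) = -0.797586
  k2 = f(0.780000, 1.239627) = -1.024923
  k3 = f(0.780000, 1.180519) = -0.976053
  k4 = f(1.040000, 0.939452) = -1.035651
  p ← 1.446999 + (0.52/6)·(k1 + 2k2 + 2k3 + k4) = 0.941283
p(1.04) ≈ 0.9413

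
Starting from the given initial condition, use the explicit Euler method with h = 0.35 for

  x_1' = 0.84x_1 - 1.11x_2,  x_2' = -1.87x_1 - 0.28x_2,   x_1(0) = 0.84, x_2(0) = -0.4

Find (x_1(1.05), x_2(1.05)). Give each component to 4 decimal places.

3.1730, -2.7580

Euler on (x_1,x_2): x_1_{n+1} = x_1_n + h·x_1', x_2_{n+1} = x_2_n + h·x_2'.
0.000000: (0.840000, -0.400000); f=(1.149600, -1.458800) → (1.242360, -0.910580)
0.350000: (1.242360, -0.910580); f=(2.054326, -2.068251) → (1.961374, -1.634468)
0.700000: (1.961374, -1.634468); f=(3.461814, -3.210119) → (3.173009, -2.758009)
(x_1(1.05), x_2(1.05)) ≈ (3.1730, -2.7580)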